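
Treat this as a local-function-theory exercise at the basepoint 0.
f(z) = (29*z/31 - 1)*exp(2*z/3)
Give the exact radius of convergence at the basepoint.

The radius of convergence is infinite.

The factor exp(2*z/3) is entire and contributes no finite singular point.
The polynomial part has no poles.
No finite singular points: the Taylor series at 0 converges everywhere.


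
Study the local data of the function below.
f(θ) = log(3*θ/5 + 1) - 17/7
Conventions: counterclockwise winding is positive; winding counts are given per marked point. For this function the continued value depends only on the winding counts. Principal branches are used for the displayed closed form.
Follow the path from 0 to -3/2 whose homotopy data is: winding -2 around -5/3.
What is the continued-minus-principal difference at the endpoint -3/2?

The rational part is single-valued and drops out of the difference; each branch term changes only by its own monodromy.
(1)*log(1 - θ/(-5/3)): each positive loop around -5/3 adds 2*pi*i to the log, so winding -2 contributes (1)*(-2)*2*pi*i = -(4)*pi*i.
Summing the contributions at θ = -3/2 gives -(4)*pi*i.

Continued minus principal equals -(4)*pi*i.


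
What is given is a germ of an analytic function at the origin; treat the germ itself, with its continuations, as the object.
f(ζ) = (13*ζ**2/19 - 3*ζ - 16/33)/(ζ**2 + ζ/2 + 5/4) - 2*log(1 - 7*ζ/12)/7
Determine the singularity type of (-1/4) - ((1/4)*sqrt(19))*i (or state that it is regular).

The point is a pole of order 1.

The denominator factor ζ**2 + ζ/2 + 5/4 vanishes at (-1/4) - ((1/4)*sqrt(19))*i and appears to the power 1; the numerator there equals (-2531/5016) + ((127/152)*sqrt(19))*i, nonzero, and no other factor vanishes.
The branch terms are analytic at this point.
Hence a pole whose order is the multiplicity, 1.


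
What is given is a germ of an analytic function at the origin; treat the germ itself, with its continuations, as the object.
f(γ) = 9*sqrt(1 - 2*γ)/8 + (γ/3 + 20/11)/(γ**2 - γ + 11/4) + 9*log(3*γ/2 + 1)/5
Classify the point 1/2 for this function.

The point is an algebraic (square-root) branch point.

The term (9/8)*sqrt(1 - γ/(1/2)) has argument 1 - 1/2/(1/2) = 0 at 1/2: a square-root (algebraic, two-sheeted) branch point; the remaining terms are analytic or single-valued there.


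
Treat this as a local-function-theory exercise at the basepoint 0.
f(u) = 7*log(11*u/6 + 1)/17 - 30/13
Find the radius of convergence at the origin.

Branch term (7/17)*log(1 - u/(-6/11)): its argument vanishes at u = -6/11, a logarithmic branch point, modulus 6/11.
The radius of convergence is the smallest modulus among the singular points: 6/11.

The radius of convergence is 6/11.


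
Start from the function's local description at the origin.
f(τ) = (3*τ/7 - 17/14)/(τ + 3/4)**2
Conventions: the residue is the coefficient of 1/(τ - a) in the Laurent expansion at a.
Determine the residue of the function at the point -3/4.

The residue is 3/7.

At the order-2 pole -3/4 set g(τ) = (τ - (-3/4))^2*f(τ) = 3*τ/7 - 17/14.
Order-2 pole: residue = g'(a); g'(-3/4) = 3/7, so the residue is 3/7.


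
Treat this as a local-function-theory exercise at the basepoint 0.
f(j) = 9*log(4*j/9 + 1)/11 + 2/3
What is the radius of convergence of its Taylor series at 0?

The radius of convergence is 9/4.

Branch term (9/11)*log(1 - j/(-9/4)): its argument vanishes at j = -9/4, a logarithmic branch point, modulus 9/4.
The radius of convergence is the smallest modulus among the singular points: 9/4.


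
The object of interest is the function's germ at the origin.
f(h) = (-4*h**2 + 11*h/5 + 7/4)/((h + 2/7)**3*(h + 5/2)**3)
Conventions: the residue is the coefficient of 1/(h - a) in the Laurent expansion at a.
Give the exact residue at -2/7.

The residue is -120044512/143145755.

At the order-3 pole -2/7 set g(h) = (h - (-2/7))^3*f(h) = (-4*h**2 + 11*h/5 + 7/4)/(h + 5/2)**3.
Order-3 pole: residue = g''(a)/2; g''(-2/7) = -240089024/143145755, so the residue is -120044512/143145755.


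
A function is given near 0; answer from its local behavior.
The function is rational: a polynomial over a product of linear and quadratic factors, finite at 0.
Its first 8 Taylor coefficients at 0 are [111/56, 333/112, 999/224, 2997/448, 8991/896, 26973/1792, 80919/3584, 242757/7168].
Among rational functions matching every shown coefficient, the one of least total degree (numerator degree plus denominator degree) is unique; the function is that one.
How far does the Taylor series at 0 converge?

No rational of total degree below 1 reproduces all 8 coefficients; solving the [0/1] Pade equations on them gives f(j) = -37/(28*(j - 2/3)), whose expansion matches every shown term.
Denominator factor (j - 2/3): pole of order 1 at 2/3, modulus 2/3.
The radius of convergence is the smallest modulus among the singular points: 2/3.

The radius of convergence is 2/3.


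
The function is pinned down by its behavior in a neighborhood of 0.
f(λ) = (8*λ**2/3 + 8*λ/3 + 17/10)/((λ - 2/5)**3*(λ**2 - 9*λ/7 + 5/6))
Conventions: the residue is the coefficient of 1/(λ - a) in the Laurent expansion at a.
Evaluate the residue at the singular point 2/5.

The residue is 1102564750/127263527.

At the order-3 pole 2/5 set g(λ) = (λ - (2/5))^3*f(λ) = (8*λ**2/3 + 8*λ/3 + 17/10)/(λ**2 - 9*λ/7 + 5/6).
Order-3 pole: residue = g''(a)/2; g''(2/5) = 2205129500/127263527, so the residue is 1102564750/127263527.


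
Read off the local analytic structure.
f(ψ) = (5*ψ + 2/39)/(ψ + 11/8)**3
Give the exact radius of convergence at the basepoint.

The radius of convergence is 11/8.

Denominator factor (ψ + 11/8)^3: pole of order 3 at -11/8, modulus 11/8.
The radius of convergence is the smallest modulus among the singular points: 11/8.


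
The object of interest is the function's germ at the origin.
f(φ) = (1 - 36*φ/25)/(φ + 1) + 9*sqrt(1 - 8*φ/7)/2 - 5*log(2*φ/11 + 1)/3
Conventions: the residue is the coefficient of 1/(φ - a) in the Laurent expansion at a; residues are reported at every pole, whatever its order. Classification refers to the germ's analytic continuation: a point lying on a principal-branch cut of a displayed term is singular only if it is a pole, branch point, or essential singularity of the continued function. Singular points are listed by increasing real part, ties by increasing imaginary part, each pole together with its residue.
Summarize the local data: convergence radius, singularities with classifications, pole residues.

Denominator factor (φ + 1): pole of order 1 at -1, modulus 1.
Branch term (-5/3)*log(1 - φ/(-11/2)): its argument vanishes at φ = -11/2, a logarithmic branch point, modulus 11/2.
Branch term (9/2)*sqrt(1 - φ/(7/8)): its argument vanishes at φ = 7/8, a square-root branch point, modulus 7/8.
The radius of convergence is the smallest modulus among the singular points: 7/8.
The branch terms are analytic at -1 and contribute nothing to the residue; only the rational part matters.
At the order-1 pole -1 set g(φ) = (φ - (-1))*(rational part) = 1 - 36*φ/25.
Simple pole: residue = g(a) at a = -1, which is 61/25.
List the singular points by increasing real part (a conjugate pair: the negative imaginary part first).

Radius of convergence at 0: 7/8.
At -11/2: a logarithmic branch point.
At -1: a pole of order 1; residue 61/25.
At 7/8: an algebraic (square-root) branch point.


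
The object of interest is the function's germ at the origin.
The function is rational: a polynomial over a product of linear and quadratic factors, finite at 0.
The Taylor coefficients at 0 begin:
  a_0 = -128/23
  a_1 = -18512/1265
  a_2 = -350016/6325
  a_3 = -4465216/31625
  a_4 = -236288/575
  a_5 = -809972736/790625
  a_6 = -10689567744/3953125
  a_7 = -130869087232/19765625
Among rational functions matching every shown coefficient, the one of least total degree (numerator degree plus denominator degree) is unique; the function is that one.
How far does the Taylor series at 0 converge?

The radius of convergence is -1/20 + (1/20)*sqrt(101).

No rational of total degree below 5 reproduces all 8 coefficients; solving the [1/4] Pade equations on them gives f(τ) = (-7*τ/11 - 8/23)/(τ**2 + τ/10 - 1/4)**2, whose expansion matches every shown term.
Denominator factor (τ**2 + τ/10 - 1/4)^2: discriminant 101/100, real irrational roots -1/20 + (1/20)*sqrt(101) and -1/20 - (1/20)*sqrt(101); poles of order 2, moduli -1/20 + (1/20)*sqrt(101) and 1/20 + (1/20)*sqrt(101).
The radius of convergence is the smallest modulus among the singular points: -1/20 + (1/20)*sqrt(101).


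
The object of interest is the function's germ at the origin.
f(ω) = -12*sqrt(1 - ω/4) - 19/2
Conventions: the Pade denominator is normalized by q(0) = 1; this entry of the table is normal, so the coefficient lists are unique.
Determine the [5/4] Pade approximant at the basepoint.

Taylor coefficients needed (expand at 0): a_0 = -43/2, a_1 = 3/2, a_2 = 3/32, a_3 = 3/256, a_4 = 15/8192, a_5 = 21/65536, a_6 = 63/1048576, a_7 = 99/8388608, a_8 = 1287/536870912, a_9 = 2145/4294967296.
Write the denominator as Q(ω) = 1 + q1*ω + q2*ω^2 + q3*ω^3 + q4*ω^4. Requiring Q*f - P = O(ω^10) with deg P <= 5 kills the coefficients of ω^6..ω^9 in Q*f:
  ω^6: a_6 + q1*a_5 + q2*a_4 + q3*a_3 + q4*a_2 = 0, i.e. 63/1048576 + (21/65536)*q1 + (15/8192)*q2 + (3/256)*q3 + (3/32)*q4 = 0.
  ω^7: a_7 + q1*a_6 + q2*a_5 + q3*a_4 + q4*a_3 = 0, i.e. 99/8388608 + (63/1048576)*q1 + (21/65536)*q2 + (15/8192)*q3 + (3/256)*q4 = 0.
  ω^8: a_8 + q1*a_7 + q2*a_6 + q3*a_5 + q4*a_4 = 0, i.e. 1287/536870912 + (99/8388608)*q1 + (63/1048576)*q2 + (21/65536)*q3 + (15/8192)*q4 = 0.
  ω^9: a_9 + q1*a_8 + q2*a_7 + q3*a_6 + q4*a_5 = 0, i.e. 2145/4294967296 + (1287/536870912)*q1 + (99/8388608)*q2 + (63/1048576)*q3 + (21/65536)*q4 = 0.
Solving this linear system: q1 = -1/2, q2 = 21/256, q3 = -5/1024, q4 = 5/65536.
The numerator is Q*f truncated at degree 5: P0 = a_0 = -43/2; P1 = a_1 + q1*a_0 = 49/4; P2 = a_2 + q1*a_1 + q2*a_0 = -1239/512; P3 = a_3 + q1*a_2 + q2*a_1 + q3*a_0 = 395/2048; P4 = a_4 + q1*a_3 + q2*a_2 + q3*a_1 + q4*a_0 = -695/131072; P5 = a_5 + q1*a_4 + q2*a_3 + q3*a_2 + q4*a_1 = 3/131072.

The Pade approximant has numerator coefficients [-43/2, 49/4, -1239/512, 395/2048, -695/131072, 3/131072]; denominator coefficients [1, -1/2, 21/256, -5/1024, 5/65536].


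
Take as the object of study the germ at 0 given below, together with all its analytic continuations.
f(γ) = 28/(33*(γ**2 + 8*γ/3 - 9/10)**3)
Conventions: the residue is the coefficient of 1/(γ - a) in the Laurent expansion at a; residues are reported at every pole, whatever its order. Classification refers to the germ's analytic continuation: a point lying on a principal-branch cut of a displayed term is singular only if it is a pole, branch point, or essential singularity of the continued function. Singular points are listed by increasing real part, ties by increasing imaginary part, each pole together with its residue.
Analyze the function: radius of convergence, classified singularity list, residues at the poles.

Denominator factor (γ**2 + 8*γ/3 - 9/10)^3: discriminant 482/45, real irrational roots -4/3 + (1/30)*sqrt(2410) and -4/3 - (1/30)*sqrt(2410); poles of order 3, moduli -4/3 + (1/30)*sqrt(2410) and 4/3 + (1/30)*sqrt(2410).
The radius of convergence is the smallest modulus among the singular points: -4/3 + (1/30)*sqrt(2410).
The factor γ**2 + 8*γ/3 - 9/10 splits as (γ - a)(γ - a') with a = -4/3 - (1/30)*sqrt(2410), a' = -4/3 + (1/30)*sqrt(2410). At the order-3 pole a set g(γ) = (γ - a)^3*f(γ) = [28/33] / (γ - a')^3.
Order-3 pole: residue = g''(a)/2; g''(-4/3 - (1/30)*sqrt(2410)) = -(85050/153972731)*sqrt(2410), so the residue is -(42525/153972731)*sqrt(2410).
The factor γ**2 + 8*γ/3 - 9/10 splits as (γ - a)(γ - a') with a = -4/3 + (1/30)*sqrt(2410), a' = -4/3 - (1/30)*sqrt(2410). At the order-3 pole a set g(γ) = (γ - a)^3*f(γ) = [28/33] / (γ - a')^3.
Order-3 pole: residue = g''(a)/2; g''(-4/3 + (1/30)*sqrt(2410)) = (85050/153972731)*sqrt(2410), so the residue is (42525/153972731)*sqrt(2410).
List the singular points by increasing real part (a conjugate pair: the negative imaginary part first).

Radius of convergence at 0: -4/3 + (1/30)*sqrt(2410).
At -4/3 - (1/30)*sqrt(2410): a pole of order 3; residue -(42525/153972731)*sqrt(2410).
At -4/3 + (1/30)*sqrt(2410): a pole of order 3; residue (42525/153972731)*sqrt(2410).


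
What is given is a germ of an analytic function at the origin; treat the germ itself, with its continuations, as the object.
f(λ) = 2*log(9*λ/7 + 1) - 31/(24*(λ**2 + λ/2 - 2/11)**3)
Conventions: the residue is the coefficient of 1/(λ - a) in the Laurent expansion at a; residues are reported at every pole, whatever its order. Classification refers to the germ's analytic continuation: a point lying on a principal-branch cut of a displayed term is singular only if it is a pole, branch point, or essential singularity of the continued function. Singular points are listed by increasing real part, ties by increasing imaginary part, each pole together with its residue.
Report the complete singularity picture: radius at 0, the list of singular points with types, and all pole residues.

Denominator factor (λ**2 + λ/2 - 2/11)^3: discriminant 43/44, real irrational roots -1/4 + (1/44)*sqrt(473) and -1/4 - (1/44)*sqrt(473); poles of order 3, moduli -1/4 + (1/44)*sqrt(473) and 1/4 + (1/44)*sqrt(473).
Branch term (2)*log(1 - λ/(-7/9)): its argument vanishes at λ = -7/9, a logarithmic branch point, modulus 7/9.
The radius of convergence is the smallest modulus among the singular points: -1/4 + (1/44)*sqrt(473).
The branch term is analytic at -1/4 - (1/44)*sqrt(473) and contributes nothing to the residue; only the rational part matters.
The factor λ**2 + λ/2 - 2/11 splits as (λ - a)(λ - a') with a = -1/4 - (1/44)*sqrt(473), a' = -1/4 + (1/44)*sqrt(473). At the order-3 pole a set g(λ) = (λ - a)^3*(rational part) = [-31/24] / (λ - a')^3.
Order-3 pole: residue = g''(a)/2; g''(-1/4 - (1/44)*sqrt(473)) = (60016/79507)*sqrt(473), so the residue is (30008/79507)*sqrt(473).
The branch term is analytic at -1/4 + (1/44)*sqrt(473) and contributes nothing to the residue; only the rational part matters.
The factor λ**2 + λ/2 - 2/11 splits as (λ - a)(λ - a') with a = -1/4 + (1/44)*sqrt(473), a' = -1/4 - (1/44)*sqrt(473). At the order-3 pole a set g(λ) = (λ - a)^3*(rational part) = [-31/24] / (λ - a')^3.
Order-3 pole: residue = g''(a)/2; g''(-1/4 + (1/44)*sqrt(473)) = -(60016/79507)*sqrt(473), so the residue is -(30008/79507)*sqrt(473).
List the singular points by increasing real part (a conjugate pair: the negative imaginary part first).

Radius of convergence at 0: -1/4 + (1/44)*sqrt(473).
At -7/9: a logarithmic branch point.
At -1/4 - (1/44)*sqrt(473): a pole of order 3; residue (30008/79507)*sqrt(473).
At -1/4 + (1/44)*sqrt(473): a pole of order 3; residue -(30008/79507)*sqrt(473).


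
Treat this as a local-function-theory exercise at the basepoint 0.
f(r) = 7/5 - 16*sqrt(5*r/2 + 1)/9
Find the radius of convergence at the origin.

Branch term (-16/9)*sqrt(1 - r/(-2/5)): its argument vanishes at r = -2/5, a square-root branch point, modulus 2/5.
The radius of convergence is the smallest modulus among the singular points: 2/5.

The radius of convergence is 2/5.


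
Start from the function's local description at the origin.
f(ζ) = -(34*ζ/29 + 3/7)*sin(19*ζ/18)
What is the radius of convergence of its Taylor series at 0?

The factor -sin(19*ζ/18) is entire and contributes no finite singular point.
The polynomial part has no poles.
No finite singular points: the Taylor series at 0 converges everywhere.

The radius of convergence is infinite.


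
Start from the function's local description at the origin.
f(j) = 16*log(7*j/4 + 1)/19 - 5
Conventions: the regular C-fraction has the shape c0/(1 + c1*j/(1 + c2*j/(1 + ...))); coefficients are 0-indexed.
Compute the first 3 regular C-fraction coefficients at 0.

Taylor coefficients (expand at 0): a_0 = -5, a_1 = 28/19, a_2 = -49/38.
c0 = a_0 = -5. Peel one level at a time: if S = 1 + c*j/S' with S'(0) = 1, then c is the j-coefficient of S and S' = c*j/(S - 1).
S_1 = c0/f = 1 + (28/95)*j + (-3087/18050)*j^2 + ...; c1 = 28/95.
S_2 = c1*j/(S_1 - 1) = 1 + (441/760)*j + ...; c2 = 441/760.

The regular C-fraction coefficients are [-5, 28/95, 441/760].


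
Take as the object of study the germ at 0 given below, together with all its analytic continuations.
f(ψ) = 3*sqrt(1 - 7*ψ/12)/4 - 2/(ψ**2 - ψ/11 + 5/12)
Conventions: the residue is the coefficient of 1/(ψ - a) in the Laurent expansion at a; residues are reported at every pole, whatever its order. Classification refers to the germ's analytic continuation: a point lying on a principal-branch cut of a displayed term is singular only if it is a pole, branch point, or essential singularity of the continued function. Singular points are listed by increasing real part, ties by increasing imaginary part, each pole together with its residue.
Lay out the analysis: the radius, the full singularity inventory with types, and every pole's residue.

Denominator factor (ψ**2 - ψ/11 + 5/12): discriminant -602/363, complex-conjugate roots (1/22) + ((1/66)*sqrt(1806))*i and (1/22) - ((1/66)*sqrt(1806))*i; poles of order 1, moduli (1/6)*sqrt(15) and (1/6)*sqrt(15).
Branch term (3/4)*sqrt(1 - ψ/(12/7)): its argument vanishes at ψ = 12/7, a square-root branch point, modulus 12/7.
The radius of convergence is the smallest modulus among the singular points: (1/6)*sqrt(15).
The branch term is analytic at (1/22) - ((1/66)*sqrt(1806))*i and contributes nothing to the residue; only the rational part matters.
The factor ψ**2 - ψ/11 + 5/12 splits as (ψ - a)(ψ - a') with a = (1/22) - ((1/66)*sqrt(1806))*i, a' = (1/22) + ((1/66)*sqrt(1806))*i. At the order-1 pole a set g(ψ) = (ψ - a)*(rational part) = [-2] / (ψ - a').
Simple pole: residue = g(a) at a = (1/22) - ((1/66)*sqrt(1806))*i, which is -((11/301)*sqrt(1806))*i.
The branch term is analytic at (1/22) + ((1/66)*sqrt(1806))*i and contributes nothing to the residue; only the rational part matters.
The factor ψ**2 - ψ/11 + 5/12 splits as (ψ - a)(ψ - a') with a = (1/22) + ((1/66)*sqrt(1806))*i, a' = (1/22) - ((1/66)*sqrt(1806))*i. At the order-1 pole a set g(ψ) = (ψ - a)*(rational part) = [-2] / (ψ - a').
Simple pole: residue = g(a) at a = (1/22) + ((1/66)*sqrt(1806))*i, which is ((11/301)*sqrt(1806))*i.
List the singular points by increasing real part (a conjugate pair: the negative imaginary part first).

Radius of convergence at 0: (1/6)*sqrt(15).
At (1/22) - ((1/66)*sqrt(1806))*i: a pole of order 1; residue -((11/301)*sqrt(1806))*i.
At (1/22) + ((1/66)*sqrt(1806))*i: a pole of order 1; residue ((11/301)*sqrt(1806))*i.
At 12/7: an algebraic (square-root) branch point.


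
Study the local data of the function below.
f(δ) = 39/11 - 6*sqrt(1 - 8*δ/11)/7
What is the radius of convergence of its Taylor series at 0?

The radius of convergence is 11/8.

Branch term (-6/7)*sqrt(1 - δ/(11/8)): its argument vanishes at δ = 11/8, a square-root branch point, modulus 11/8.
The radius of convergence is the smallest modulus among the singular points: 11/8.


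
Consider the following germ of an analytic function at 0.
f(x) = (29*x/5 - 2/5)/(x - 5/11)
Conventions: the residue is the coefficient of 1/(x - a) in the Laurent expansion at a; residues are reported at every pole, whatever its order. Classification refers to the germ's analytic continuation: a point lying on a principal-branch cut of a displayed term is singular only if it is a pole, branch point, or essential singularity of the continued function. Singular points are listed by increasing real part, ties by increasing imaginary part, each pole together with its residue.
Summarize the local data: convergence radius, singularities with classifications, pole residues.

Radius of convergence at 0: 5/11.
At 5/11: a pole of order 1; residue 123/55.

Denominator factor (x - 5/11): pole of order 1 at 5/11, modulus 5/11.
The radius of convergence is the smallest modulus among the singular points: 5/11.
At the order-1 pole 5/11 set g(x) = (x - (5/11))*f(x) = 29*x/5 - 2/5.
Simple pole: residue = g(a) at a = 5/11, which is 123/55.


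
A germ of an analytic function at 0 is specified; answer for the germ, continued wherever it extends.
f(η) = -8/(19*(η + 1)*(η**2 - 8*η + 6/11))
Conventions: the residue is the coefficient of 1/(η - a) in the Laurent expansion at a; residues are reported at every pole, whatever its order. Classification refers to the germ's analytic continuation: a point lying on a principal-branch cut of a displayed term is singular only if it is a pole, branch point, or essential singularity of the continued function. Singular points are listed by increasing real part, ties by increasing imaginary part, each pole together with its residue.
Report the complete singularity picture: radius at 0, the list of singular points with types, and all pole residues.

Radius of convergence at 0: 4 - (1/11)*sqrt(1870).
At -1: a pole of order 1; residue -88/1995.
At 4 - (1/11)*sqrt(1870): a pole of order 1; residue 44/1995 + (22/33915)*sqrt(1870).
At 4 + (1/11)*sqrt(1870): a pole of order 1; residue 44/1995 - (22/33915)*sqrt(1870).

Denominator factor (η + 1): pole of order 1 at -1, modulus 1.
Denominator factor (η**2 - 8*η + 6/11): discriminant 680/11, real irrational roots 4 + (1/11)*sqrt(1870) and 4 - (1/11)*sqrt(1870); poles of order 1, moduli 4 + (1/11)*sqrt(1870) and 4 - (1/11)*sqrt(1870).
The radius of convergence is the smallest modulus among the singular points: 4 - (1/11)*sqrt(1870).
At the order-1 pole -1 set g(η) = (η - (-1))*f(η) = -8/(19*(η**2 - 8*η + 6/11)).
Simple pole: residue = g(a) at a = -1, which is -88/1995.
The factor η**2 - 8*η + 6/11 splits as (η - a)(η - a') with a = 4 - (1/11)*sqrt(1870), a' = 4 + (1/11)*sqrt(1870). At the order-1 pole a set g(η) = (η - a)*f(η) = [-8/(19*(η + 1))] / (η - a').
Simple pole: residue = g(a) at a = 4 - (1/11)*sqrt(1870), which is 44/1995 + (22/33915)*sqrt(1870).
The factor η**2 - 8*η + 6/11 splits as (η - a)(η - a') with a = 4 + (1/11)*sqrt(1870), a' = 4 - (1/11)*sqrt(1870). At the order-1 pole a set g(η) = (η - a)*f(η) = [-8/(19*(η + 1))] / (η - a').
Simple pole: residue = g(a) at a = 4 + (1/11)*sqrt(1870), which is 44/1995 - (22/33915)*sqrt(1870).
List the singular points by increasing real part (a conjugate pair: the negative imaginary part first).


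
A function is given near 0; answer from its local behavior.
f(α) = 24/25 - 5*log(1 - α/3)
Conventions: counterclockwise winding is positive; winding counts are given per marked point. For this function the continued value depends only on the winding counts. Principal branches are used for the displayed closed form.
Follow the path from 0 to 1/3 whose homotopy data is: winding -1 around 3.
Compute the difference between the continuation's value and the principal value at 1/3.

Continued minus principal equals (10)*pi*i.

The rational part is single-valued and drops out of the difference; each branch term changes only by its own monodromy.
(-5)*log(1 - α/(3)): each positive loop around 3 adds 2*pi*i to the log, so winding -1 contributes (-5)*(-1)*2*pi*i = (10)*pi*i.
Summing the contributions at α = 1/3 gives (10)*pi*i.


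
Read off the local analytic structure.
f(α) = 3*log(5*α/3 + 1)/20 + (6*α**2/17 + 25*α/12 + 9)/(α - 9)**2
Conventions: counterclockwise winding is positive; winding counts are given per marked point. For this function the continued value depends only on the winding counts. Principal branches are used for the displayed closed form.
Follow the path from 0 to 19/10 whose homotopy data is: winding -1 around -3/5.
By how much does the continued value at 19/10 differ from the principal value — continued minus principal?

Continued minus principal equals -(3/10)*pi*i.

The rational part is single-valued and drops out of the difference; each branch term changes only by its own monodromy.
(3/20)*log(1 - α/(-3/5)): each positive loop around -3/5 adds 2*pi*i to the log, so winding -1 contributes (3/20)*(-1)*2*pi*i = -(3/10)*pi*i.
Summing the contributions at α = 19/10 gives -(3/10)*pi*i.


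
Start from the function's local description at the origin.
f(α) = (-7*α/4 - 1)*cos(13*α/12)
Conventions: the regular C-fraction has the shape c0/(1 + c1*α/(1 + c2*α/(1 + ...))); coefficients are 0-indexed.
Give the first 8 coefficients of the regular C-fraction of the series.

The regular C-fraction coefficients are [-1, -7/4, 1051/504, -169/504, -5915/25224, -38227/25224, 40315969/22936200, -177619/22936200].

Taylor coefficients (expand at 0): a_0 = -1, a_1 = -7/4, a_2 = 169/288, a_3 = 1183/1152, a_4 = -28561/497664, a_5 = -199927/1990656, a_6 = 4826809/2149908480, a_7 = 33787663/8599633920.
c0 = a_0 = -1. Peel one level at a time: if S = 1 + c*α/S' with S'(0) = 1, then c is the α-coefficient of S and S' = c*α/(S - 1).
S_1 = c0/f = 1 + (-7/4)*α + (1051/288)*α^2 + ...; c1 = -7/4.
S_2 = c1*α/(S_1 - 1) = 1 + (1051/504)*α + (177619/254016)*α^2 + ...; c2 = 1051/504.
S_3 = c2*α/(S_2 - 1) = 1 + (-169/504)*α + (-142805/1816128)*α^2 + ...; c3 = -169/504.
S_4 = c3*α/(S_3 - 1) = 1 + (-5915/25224)*α + (-226112705/636250176)*α^2 + ...; c4 = -5915/25224.
S_5 = c4*α/(S_4 - 1) = 1 + (-38227/25224)*α + (40315969/15134400)*α^2 + ...; c5 = -38227/25224.
S_6 = c5*α/(S_5 - 1) = 1 + (40315969/22936200)*α + (7160882097811/526069270440000)*α^2 + ...; c6 = 40315969/22936200.
S_7 = c6*α/(S_6 - 1) = 1 + (-177619/22936200)*α + ...; c7 = -177619/22936200.


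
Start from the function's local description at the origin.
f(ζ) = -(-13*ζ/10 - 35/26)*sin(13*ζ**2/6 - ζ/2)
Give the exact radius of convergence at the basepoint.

The factor -sin(13*ζ**2/6 - ζ/2) is entire and contributes no finite singular point.
The polynomial part has no poles.
No finite singular points: the Taylor series at 0 converges everywhere.

The radius of convergence is infinite.


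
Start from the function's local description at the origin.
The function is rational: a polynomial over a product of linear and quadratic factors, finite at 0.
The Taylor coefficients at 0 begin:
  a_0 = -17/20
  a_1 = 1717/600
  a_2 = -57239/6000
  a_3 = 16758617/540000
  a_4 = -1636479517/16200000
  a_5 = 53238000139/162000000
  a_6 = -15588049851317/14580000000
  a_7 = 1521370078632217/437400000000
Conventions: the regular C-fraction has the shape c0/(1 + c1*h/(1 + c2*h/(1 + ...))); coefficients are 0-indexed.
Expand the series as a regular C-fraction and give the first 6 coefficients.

Taylor coefficients (read off): a_0 = -17/20, a_1 = 1717/600, a_2 = -57239/6000, a_3 = 16758617/540000, a_4 = -1636479517/16200000, a_5 = 53238000139/162000000.
c0 = a_0 = -17/20. Peel one level at a time: if S = 1 + c*h/S' with S'(0) = 1, then c is the h-coefficient of S and S' = c*h/(S - 1).
S_1 = c0/f = 1 + (101/30)*h + (1/9)*h^2 + ...; c1 = 101/30.
S_2 = c1*h/(S_1 - 1) = 1 + (-10/303)*h + (24643/91809)*h^2 + ...; c2 = -10/303.
S_3 = c2*h/(S_2 - 1) = 1 + (24643/3030)*h + (6741/100)*h^2 + ...; c3 = 24643/3030.
S_4 = c3*h/(S_3 - 1) = 1 + (-2042523/246430)*h + (-140115987/607277449)*h^2 + ...; c4 = -2042523/246430.
S_5 = c4*h/(S_4 - 1) = 1 + (-513810/18457607)*h + ...; c5 = -513810/18457607.

The regular C-fraction coefficients are [-17/20, 101/30, -10/303, 24643/3030, -2042523/246430, -513810/18457607].


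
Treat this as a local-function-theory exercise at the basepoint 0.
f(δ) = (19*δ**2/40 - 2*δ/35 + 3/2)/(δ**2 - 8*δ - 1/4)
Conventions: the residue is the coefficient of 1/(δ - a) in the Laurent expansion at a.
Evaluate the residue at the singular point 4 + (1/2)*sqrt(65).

The residue is 131/70 + (18581/72800)*sqrt(65).

The factor δ**2 - 8*δ - 1/4 splits as (δ - a)(δ - a') with a = 4 + (1/2)*sqrt(65), a' = 4 - (1/2)*sqrt(65). At the order-1 pole a set g(δ) = (δ - a)*f(δ) = [19*δ**2/40 - 2*δ/35 + 3/2] / (δ - a').
Simple pole: residue = g(a) at a = 4 + (1/2)*sqrt(65), which is 131/70 + (18581/72800)*sqrt(65).


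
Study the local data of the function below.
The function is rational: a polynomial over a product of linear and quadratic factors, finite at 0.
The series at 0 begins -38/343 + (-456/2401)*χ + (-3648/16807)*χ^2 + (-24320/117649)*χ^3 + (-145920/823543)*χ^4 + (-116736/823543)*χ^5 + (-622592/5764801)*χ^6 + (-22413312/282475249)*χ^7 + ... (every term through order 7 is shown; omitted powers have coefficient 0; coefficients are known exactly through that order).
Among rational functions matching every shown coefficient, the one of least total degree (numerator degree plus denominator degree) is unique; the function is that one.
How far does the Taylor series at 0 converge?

No rational of total degree below 3 reproduces all 8 coefficients; solving the [0/3] Pade equations on them gives f(χ) = 19/(32*(χ - 7/4)**3), whose expansion matches every shown term.
Denominator factor (χ - 7/4)^3: pole of order 3 at 7/4, modulus 7/4.
The radius of convergence is the smallest modulus among the singular points: 7/4.

The radius of convergence is 7/4.


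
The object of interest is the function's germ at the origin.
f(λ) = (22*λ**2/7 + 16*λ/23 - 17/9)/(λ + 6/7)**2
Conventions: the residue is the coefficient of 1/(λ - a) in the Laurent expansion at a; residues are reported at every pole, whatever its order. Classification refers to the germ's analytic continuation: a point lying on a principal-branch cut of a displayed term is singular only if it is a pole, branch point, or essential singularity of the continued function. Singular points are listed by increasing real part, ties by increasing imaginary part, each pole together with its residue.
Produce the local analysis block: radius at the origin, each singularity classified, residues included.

Denominator factor (λ + 6/7)^2: pole of order 2 at -6/7, modulus 6/7.
The radius of convergence is the smallest modulus among the singular points: 6/7.
At the order-2 pole -6/7 set g(λ) = (λ - (-6/7))^2*f(λ) = 22*λ**2/7 + 16*λ/23 - 17/9.
Order-2 pole: residue = g'(a); g'(-6/7) = -5288/1127, so the residue is -5288/1127.

Radius of convergence at 0: 6/7.
At -6/7: a pole of order 2; residue -5288/1127.


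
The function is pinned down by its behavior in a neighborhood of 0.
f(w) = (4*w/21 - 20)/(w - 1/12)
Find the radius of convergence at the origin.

Denominator factor (w - 1/12): pole of order 1 at 1/12, modulus 1/12.
The radius of convergence is the smallest modulus among the singular points: 1/12.

The radius of convergence is 1/12.


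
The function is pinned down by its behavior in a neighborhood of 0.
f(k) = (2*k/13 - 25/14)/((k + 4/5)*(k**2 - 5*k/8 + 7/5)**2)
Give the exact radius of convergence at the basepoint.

The radius of convergence is 4/5.

Denominator factor (k**2 - 5*k/8 + 7/5)^2: discriminant -1667/320, complex-conjugate roots (5/16) + ((1/80)*sqrt(8335))*i and (5/16) - ((1/80)*sqrt(8335))*i; poles of order 2, moduli (1/5)*sqrt(35) and (1/5)*sqrt(35).
Denominator factor (k + 4/5): pole of order 1 at -4/5, modulus 4/5.
The radius of convergence is the smallest modulus among the singular points: 4/5.


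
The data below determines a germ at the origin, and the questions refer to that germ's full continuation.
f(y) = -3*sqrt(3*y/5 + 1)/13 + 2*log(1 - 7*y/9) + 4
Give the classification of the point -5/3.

The term (-3/13)*sqrt(1 - y/(-5/3)) has argument 1 - -5/3/(-5/3) = 0 at -5/3: a square-root (algebraic, two-sheeted) branch point; the remaining terms are analytic or single-valued there.

The point is an algebraic (square-root) branch point.


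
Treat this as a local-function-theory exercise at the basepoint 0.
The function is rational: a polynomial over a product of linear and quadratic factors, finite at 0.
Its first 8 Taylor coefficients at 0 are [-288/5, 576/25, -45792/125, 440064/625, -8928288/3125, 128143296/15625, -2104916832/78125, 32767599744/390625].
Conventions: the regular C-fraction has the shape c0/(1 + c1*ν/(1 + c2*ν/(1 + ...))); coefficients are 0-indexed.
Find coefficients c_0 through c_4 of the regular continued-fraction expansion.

Taylor coefficients (read off): a_0 = -288/5, a_1 = 576/25, a_2 = -45792/125, a_3 = 440064/625, a_4 = -8928288/3125.
c0 = a_0 = -288/5. Peel one level at a time: if S = 1 + c*ν/S' with S'(0) = 1, then c is the ν-coefficient of S and S' = c*ν/(S - 1).
S_1 = c0/f = 1 + (2/5)*ν + (-31/5)*ν^2 + ...; c1 = 2/5.
S_2 = c1*ν/(S_1 - 1) = 1 + (31/2)*ν + (889/4)*ν^2 + ...; c2 = 31/2.
S_3 = c2*ν/(S_2 - 1) = 1 + (-889/62)*ν + (924/961)*ν^2 + ...; c3 = -889/62.
S_4 = c3*ν/(S_3 - 1) = 1 + (264/3937)*ν + ...; c4 = 264/3937.

The regular C-fraction coefficients are [-288/5, 2/5, 31/2, -889/62, 264/3937].


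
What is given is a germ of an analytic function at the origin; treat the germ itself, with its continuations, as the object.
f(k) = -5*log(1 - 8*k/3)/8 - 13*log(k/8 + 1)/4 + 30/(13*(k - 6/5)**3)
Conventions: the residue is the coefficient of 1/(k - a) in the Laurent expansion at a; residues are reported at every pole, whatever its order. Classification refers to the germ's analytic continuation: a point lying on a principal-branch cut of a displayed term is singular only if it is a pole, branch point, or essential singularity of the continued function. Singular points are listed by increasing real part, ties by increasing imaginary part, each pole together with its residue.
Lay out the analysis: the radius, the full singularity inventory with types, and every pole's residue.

Denominator factor (k - 6/5)^3: pole of order 3 at 6/5, modulus 6/5.
Branch term (-13/4)*log(1 - k/(-8)): its argument vanishes at k = -8, a logarithmic branch point, modulus 8.
Branch term (-5/8)*log(1 - k/(3/8)): its argument vanishes at k = 3/8, a logarithmic branch point, modulus 3/8.
The radius of convergence is the smallest modulus among the singular points: 3/8.
The branch terms are analytic at 6/5 and contribute nothing to the residue; only the rational part matters.
At the order-3 pole 6/5 set g(k) = (k - (6/5))^3*(rational part) = 30/13.
Order-3 pole: residue = g''(a)/2; g''(6/5) = 0, so the residue is 0.
List the singular points by increasing real part (a conjugate pair: the negative imaginary part first).

Radius of convergence at 0: 3/8.
At -8: a logarithmic branch point.
At 3/8: a logarithmic branch point.
At 6/5: a pole of order 3; residue 0.


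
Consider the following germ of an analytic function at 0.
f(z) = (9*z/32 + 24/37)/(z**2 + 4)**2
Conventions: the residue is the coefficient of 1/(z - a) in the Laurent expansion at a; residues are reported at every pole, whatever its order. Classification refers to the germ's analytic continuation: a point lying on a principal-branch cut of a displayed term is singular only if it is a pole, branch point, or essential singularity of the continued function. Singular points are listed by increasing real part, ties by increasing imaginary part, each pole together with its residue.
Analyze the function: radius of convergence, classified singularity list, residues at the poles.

Radius of convergence at 0: 2.
At -(2)*i: a pole of order 2; residue (3/148)*i.
At (2)*i: a pole of order 2; residue -(3/148)*i.

Denominator factor (z**2 + 4)^2: discriminant -16, complex-conjugate roots (2)*i and -(2)*i; poles of order 2, moduli 2 and 2.
The radius of convergence is the smallest modulus among the singular points: 2.
The factor z**2 + 4 splits as (z - a)(z - a') with a = -(2)*i, a' = (2)*i. At the order-2 pole a set g(z) = (z - a)^2*f(z) = [9*z/32 + 24/37] / (z - a')^2.
Order-2 pole: residue = g'(a); g'(-(2)*i) = (3/148)*i, so the residue is (3/148)*i.
The factor z**2 + 4 splits as (z - a)(z - a') with a = (2)*i, a' = -(2)*i. At the order-2 pole a set g(z) = (z - a)^2*f(z) = [9*z/32 + 24/37] / (z - a')^2.
Order-2 pole: residue = g'(a); g'((2)*i) = -(3/148)*i, so the residue is -(3/148)*i.
List the singular points by increasing real part (a conjugate pair: the negative imaginary part first).


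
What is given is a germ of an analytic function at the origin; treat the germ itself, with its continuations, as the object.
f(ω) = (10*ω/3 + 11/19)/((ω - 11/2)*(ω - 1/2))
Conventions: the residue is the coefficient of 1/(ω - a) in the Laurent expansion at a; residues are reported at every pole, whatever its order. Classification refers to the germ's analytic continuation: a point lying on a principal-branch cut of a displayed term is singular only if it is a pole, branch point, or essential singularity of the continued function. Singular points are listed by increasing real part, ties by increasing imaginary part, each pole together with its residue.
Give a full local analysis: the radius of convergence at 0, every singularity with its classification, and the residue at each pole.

Denominator factor (ω - 11/2): pole of order 1 at 11/2, modulus 11/2.
Denominator factor (ω - 1/2): pole of order 1 at 1/2, modulus 1/2.
The radius of convergence is the smallest modulus among the singular points: 1/2.
At the order-1 pole 1/2 set g(ω) = (ω - (1/2))*f(ω) = (10*ω/3 + 11/19)/(ω - 11/2).
Simple pole: residue = g(a) at a = 1/2, which is -128/285.
At the order-1 pole 11/2 set g(ω) = (ω - (11/2))*f(ω) = (10*ω/3 + 11/19)/(ω - 1/2).
Simple pole: residue = g(a) at a = 11/2, which is 1078/285.
List the singular points by increasing real part (a conjugate pair: the negative imaginary part first).

Radius of convergence at 0: 1/2.
At 1/2: a pole of order 1; residue -128/285.
At 11/2: a pole of order 1; residue 1078/285.


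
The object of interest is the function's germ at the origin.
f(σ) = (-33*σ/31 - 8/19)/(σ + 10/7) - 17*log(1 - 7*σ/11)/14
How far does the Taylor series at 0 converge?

Denominator factor (σ + 10/7): pole of order 1 at -10/7, modulus 10/7.
Branch term (-17/14)*log(1 - σ/(11/7)): its argument vanishes at σ = 11/7, a logarithmic branch point, modulus 11/7.
The radius of convergence is the smallest modulus among the singular points: 10/7.

The radius of convergence is 10/7.


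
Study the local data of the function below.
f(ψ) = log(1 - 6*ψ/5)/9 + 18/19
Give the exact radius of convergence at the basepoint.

The radius of convergence is 5/6.

Branch term (1/9)*log(1 - ψ/(5/6)): its argument vanishes at ψ = 5/6, a logarithmic branch point, modulus 5/6.
The radius of convergence is the smallest modulus among the singular points: 5/6.


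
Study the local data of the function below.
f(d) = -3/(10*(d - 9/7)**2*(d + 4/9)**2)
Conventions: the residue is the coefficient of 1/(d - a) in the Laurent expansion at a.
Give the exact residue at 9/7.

At the order-2 pole 9/7 set g(d) = (d - (9/7))^2*f(d) = -3/(10*(d + 4/9)**2).
Order-2 pole: residue = g'(a); g'(9/7) = 750141/6475145, so the residue is 750141/6475145.

The residue is 750141/6475145.


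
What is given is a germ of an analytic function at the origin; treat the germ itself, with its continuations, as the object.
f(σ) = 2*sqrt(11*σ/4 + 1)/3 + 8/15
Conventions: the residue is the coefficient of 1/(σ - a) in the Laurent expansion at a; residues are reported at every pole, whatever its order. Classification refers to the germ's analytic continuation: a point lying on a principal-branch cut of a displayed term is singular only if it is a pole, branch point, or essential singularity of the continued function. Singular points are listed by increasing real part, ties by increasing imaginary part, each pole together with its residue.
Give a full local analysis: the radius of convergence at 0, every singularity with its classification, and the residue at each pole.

Branch term (2/3)*sqrt(1 - σ/(-4/11)): its argument vanishes at σ = -4/11, a square-root branch point, modulus 4/11.
The radius of convergence is the smallest modulus among the singular points: 4/11.

Radius of convergence at 0: 4/11.
At -4/11: an algebraic (square-root) branch point.


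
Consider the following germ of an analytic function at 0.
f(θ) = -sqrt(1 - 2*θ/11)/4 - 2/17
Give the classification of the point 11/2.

The term (-1/4)*sqrt(1 - θ/(11/2)) has argument 1 - 11/2/(11/2) = 0 at 11/2: a square-root (algebraic, two-sheeted) branch point; the remaining terms are analytic or single-valued there.

The point is an algebraic (square-root) branch point.


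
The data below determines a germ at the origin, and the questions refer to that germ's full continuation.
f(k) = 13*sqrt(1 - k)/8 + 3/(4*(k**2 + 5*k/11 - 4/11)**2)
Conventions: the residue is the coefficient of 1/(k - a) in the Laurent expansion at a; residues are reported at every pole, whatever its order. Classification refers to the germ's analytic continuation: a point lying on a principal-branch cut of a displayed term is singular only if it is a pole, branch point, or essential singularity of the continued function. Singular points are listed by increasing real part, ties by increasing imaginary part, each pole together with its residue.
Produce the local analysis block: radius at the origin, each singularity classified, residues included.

Denominator factor (k**2 + 5*k/11 - 4/11)^2: discriminant 201/121, real irrational roots -5/22 + (1/22)*sqrt(201) and -5/22 - (1/22)*sqrt(201); poles of order 2, moduli -5/22 + (1/22)*sqrt(201) and 5/22 + (1/22)*sqrt(201).
Branch term (13/8)*sqrt(1 - k/(1)): its argument vanishes at k = 1, a square-root branch point, modulus 1.
The radius of convergence is the smallest modulus among the singular points: -5/22 + (1/22)*sqrt(201).
The branch term is analytic at -5/22 - (1/22)*sqrt(201) and contributes nothing to the residue; only the rational part matters.
The factor k**2 + 5*k/11 - 4/11 splits as (k - a)(k - a') with a = -5/22 - (1/22)*sqrt(201), a' = -5/22 + (1/22)*sqrt(201). At the order-2 pole a set g(k) = (k - a)^2*(rational part) = [3/4] / (k - a')^2.
Order-2 pole: residue = g'(a); g'(-5/22 - (1/22)*sqrt(201)) = (1331/26934)*sqrt(201), so the residue is (1331/26934)*sqrt(201).
The branch term is analytic at -5/22 + (1/22)*sqrt(201) and contributes nothing to the residue; only the rational part matters.
The factor k**2 + 5*k/11 - 4/11 splits as (k - a)(k - a') with a = -5/22 + (1/22)*sqrt(201), a' = -5/22 - (1/22)*sqrt(201). At the order-2 pole a set g(k) = (k - a)^2*(rational part) = [3/4] / (k - a')^2.
Order-2 pole: residue = g'(a); g'(-5/22 + (1/22)*sqrt(201)) = -(1331/26934)*sqrt(201), so the residue is -(1331/26934)*sqrt(201).
List the singular points by increasing real part (a conjugate pair: the negative imaginary part first).

Radius of convergence at 0: -5/22 + (1/22)*sqrt(201).
At -5/22 - (1/22)*sqrt(201): a pole of order 2; residue (1331/26934)*sqrt(201).
At -5/22 + (1/22)*sqrt(201): a pole of order 2; residue -(1331/26934)*sqrt(201).
At 1: an algebraic (square-root) branch point.
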